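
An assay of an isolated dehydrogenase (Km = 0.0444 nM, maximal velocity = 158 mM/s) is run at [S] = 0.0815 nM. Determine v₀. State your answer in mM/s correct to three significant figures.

102 mM/s

v = Vmax·[S]/(Km + [S]) = 158 × 0.0815 / (0.0444 + 0.0815)
  = 12.88 / 0.1259 = 102 mM/s.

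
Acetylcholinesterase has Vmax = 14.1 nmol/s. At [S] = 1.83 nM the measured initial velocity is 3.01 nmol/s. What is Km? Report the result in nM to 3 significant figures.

6.74 nM

From v = Vmax[S]/(Km+[S]), Km = [S](Vmax − v)/v.
Km = 1.83 × (14.1 − 3.01) / 3.01 = 20.29/3.01 = 6.74 nM.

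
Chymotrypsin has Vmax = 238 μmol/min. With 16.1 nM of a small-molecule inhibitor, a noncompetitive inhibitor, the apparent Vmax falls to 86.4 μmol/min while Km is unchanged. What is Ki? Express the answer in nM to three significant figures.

9.18 nM

Noncompetitive: Vmax,app = Vmax/α with α = 1 + [I]/Ki.
α = Vmax/Vmax,app = 238/86.4 = 2.755.
Since α = 1 + [I]/Ki, [I]/Ki = 2.755 − 1 = 1.755 and Ki = 16.1/1.755 = 9.18 nM.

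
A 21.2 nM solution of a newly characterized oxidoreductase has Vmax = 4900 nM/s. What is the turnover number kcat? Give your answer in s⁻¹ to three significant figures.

kcat = Vmax/[E]total = 4900 nM/s / 21.2 nM = 231 s⁻¹.

231 s⁻¹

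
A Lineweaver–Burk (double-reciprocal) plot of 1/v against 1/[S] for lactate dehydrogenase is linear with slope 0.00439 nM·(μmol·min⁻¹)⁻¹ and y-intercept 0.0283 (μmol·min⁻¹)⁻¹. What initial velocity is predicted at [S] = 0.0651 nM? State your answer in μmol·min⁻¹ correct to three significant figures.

The y-intercept is 1/Vmax, so Vmax = 1/0.0283 = 35.3 μmol·min⁻¹.
The slope is Km/Vmax, so Km = 0.00439 × 35.3 = 0.155 nM.
Then v = 35.3 × 0.0651/(0.155 + 0.0651) = 10.4 μmol·min⁻¹.

10.4 μmol·min⁻¹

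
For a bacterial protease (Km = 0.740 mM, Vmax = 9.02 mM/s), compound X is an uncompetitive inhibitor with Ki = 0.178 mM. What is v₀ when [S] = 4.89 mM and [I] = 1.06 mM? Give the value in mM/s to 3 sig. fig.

1.27 mM/s

With α = 1 + [I]/Ki = 1 + 1.06/0.178 = 6.955, the uncompetitive rate law is v = (Vmax/α)·[S] / (Km/α + [S]).
v = (9.02/6.955)×4.89 / (0.740/6.955 + 4.89) = 6.342/4.996 = 1.27 mM/s.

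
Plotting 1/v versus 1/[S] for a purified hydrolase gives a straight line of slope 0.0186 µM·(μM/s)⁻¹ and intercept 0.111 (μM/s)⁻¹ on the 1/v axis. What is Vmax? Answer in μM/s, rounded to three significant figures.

9.01 μM/s

The y-intercept of a Lineweaver–Burk plot equals 1/Vmax, so Vmax = 1/0.111 = 9.01 μM/s.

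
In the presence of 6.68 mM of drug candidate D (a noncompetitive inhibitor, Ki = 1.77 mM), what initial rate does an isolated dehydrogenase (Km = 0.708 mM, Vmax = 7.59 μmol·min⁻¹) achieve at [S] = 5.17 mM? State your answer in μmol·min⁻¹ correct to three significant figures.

1.40 μmol·min⁻¹

With α = 1 + [I]/Ki = 1 + 6.68/1.77 = 4.774, the noncompetitive rate law is v = (Vmax/α)·[S] / (Km + [S]).
v = (7.59/4.774)×5.17 / (0.708 + 5.17) = 8.220/5.878 = 1.40 μmol·min⁻¹.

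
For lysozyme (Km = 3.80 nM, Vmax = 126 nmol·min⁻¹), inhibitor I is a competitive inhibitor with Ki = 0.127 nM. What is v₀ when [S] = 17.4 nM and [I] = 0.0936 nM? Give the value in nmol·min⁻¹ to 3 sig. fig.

91.3 nmol·min⁻¹

α = 1 + [I]/Ki = 1 + 0.0936/0.127 = 1.737.
For a competitive inhibitor, Vmax is unchanged and the apparent Km becomes α·Km: Km,app = 6.60 nM, Vmax,app = 126 nmol·min⁻¹.
v = Vmax,app·[S]/(Km,app + [S]) = 126 × 17.4/(6.60 + 17.4) = 91.3 nmol·min⁻¹.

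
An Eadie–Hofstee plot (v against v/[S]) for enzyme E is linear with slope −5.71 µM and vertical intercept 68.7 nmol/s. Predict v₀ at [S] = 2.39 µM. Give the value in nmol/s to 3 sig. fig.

20.3 nmol/s

In the Eadie–Hofstee form v = Vmax − Km·(v/[S]), the slope is −Km and the intercept is Vmax, so Km = 5.71 µM and Vmax = 68.7 nmol/s.
v = 68.7 × 2.39/(5.71 + 2.39) = 20.3 nmol/s.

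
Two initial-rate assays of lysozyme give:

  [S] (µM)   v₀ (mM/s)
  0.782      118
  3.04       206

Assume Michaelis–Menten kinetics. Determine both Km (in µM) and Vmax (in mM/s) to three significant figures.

Km = 1.06 µM; Vmax = 278 mM/s

From v = Vmax[S]/(Km+[S]), each point gives Vmax = v(Km+[S])/[S].
Equating: 118(Km+0.782)/0.782 = 206(Km+3.04)/3.04.
150.9·Km + 118 = 67.76·Km + 206, so (150.9 − 67.76)·Km = 206 − 118.
Km = 88.00/83.13 = 1.06 µM; then Vmax = 118(1.06+0.782)/0.782 = 278 mM/s.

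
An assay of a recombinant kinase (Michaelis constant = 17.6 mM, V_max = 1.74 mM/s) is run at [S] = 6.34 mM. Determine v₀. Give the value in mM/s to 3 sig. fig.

0.461 mM/s

[S]/(Km+[S]) = 6.34/23.94 = 0.2648, the fractional saturation.
v = 0.2648 × Vmax = 0.2648 × 1.74 = 0.461 mM/s.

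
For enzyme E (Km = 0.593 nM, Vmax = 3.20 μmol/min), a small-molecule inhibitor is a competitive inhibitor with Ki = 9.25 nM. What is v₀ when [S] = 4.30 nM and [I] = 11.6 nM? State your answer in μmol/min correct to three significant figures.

2.44 μmol/min

α = 1 + [I]/Ki = 1 + 11.6/9.25 = 2.254.
For a competitive inhibitor, Vmax is unchanged and the apparent Km becomes α·Km: Km,app = 1.34 nM, Vmax,app = 3.20 μmol/min.
v = Vmax,app·[S]/(Km,app + [S]) = 3.20 × 4.30/(1.34 + 4.30) = 2.44 μmol/min.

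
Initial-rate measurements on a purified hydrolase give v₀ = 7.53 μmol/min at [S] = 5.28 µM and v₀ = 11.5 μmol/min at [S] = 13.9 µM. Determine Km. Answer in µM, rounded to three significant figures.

6.63 µM

In reciprocal form, 1/v = (Km/Vmax)·(1/[S]) + 1/Vmax. The two points give (1/[S], 1/v) = (0.1894, 0.1328) and (0.07194, 0.08696).
Slope = (0.1328 − 0.08696)/(0.1894 − 0.07194) = 0.3903; intercept = 0.1328 − 0.3903×0.1894 = 0.05887.
Vmax = 1/intercept = 17.0 μmol/min; Km = slope × Vmax = 0.3903 × 17.0 = 6.63 µM.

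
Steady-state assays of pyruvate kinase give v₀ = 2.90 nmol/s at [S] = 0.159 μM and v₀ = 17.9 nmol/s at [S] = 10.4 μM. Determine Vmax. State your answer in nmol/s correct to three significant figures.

19.5 nmol/s

From v = Vmax[S]/(Km+[S]), each point gives Vmax = v(Km+[S])/[S].
Equating: 2.90(Km+0.159)/0.159 = 17.9(Km+10.4)/10.4.
18.24·Km + 2.90 = 1.721·Km + 17.9, so (18.24 − 1.721)·Km = 17.9 − 2.90.
Km = 15.00/16.52 = 0.908 μM; then Vmax = 2.90(0.908+0.159)/0.159 = 19.5 nmol/s.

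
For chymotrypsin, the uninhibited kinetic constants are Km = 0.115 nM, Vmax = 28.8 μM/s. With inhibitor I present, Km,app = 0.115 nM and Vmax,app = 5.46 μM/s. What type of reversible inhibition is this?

noncompetitive

Vmax decreases (28.8 → 5.46 μM/s) while Km is unchanged — pure noncompetitive inhibition.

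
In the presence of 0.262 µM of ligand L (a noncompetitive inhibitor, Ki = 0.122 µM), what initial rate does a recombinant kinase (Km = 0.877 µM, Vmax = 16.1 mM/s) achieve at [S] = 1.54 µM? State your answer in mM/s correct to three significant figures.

3.26 mM/s

α = 1 + [I]/Ki = 1 + 0.262/0.122 = 3.148.
For a noncompetitive inhibitor, Vmax is reduced to Vmax/α while Km is unchanged: Km,app = 0.877 µM, Vmax,app = 5.12 mM/s.
v = Vmax,app·[S]/(Km,app + [S]) = 5.12 × 1.54/(0.877 + 1.54) = 3.26 mM/s.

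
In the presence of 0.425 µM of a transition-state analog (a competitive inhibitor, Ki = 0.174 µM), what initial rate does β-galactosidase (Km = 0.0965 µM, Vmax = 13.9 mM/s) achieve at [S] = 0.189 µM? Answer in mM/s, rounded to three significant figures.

With α = 1 + [I]/Ki = 1 + 0.425/0.174 = 3.443, the competitive rate law is v = Vmax[S] / (αKm + [S]).
v = 13.9×0.189 / (3.443×0.0965 + 0.189) = 2.627/0.5212 = 5.04 mM/s.

5.04 mM/s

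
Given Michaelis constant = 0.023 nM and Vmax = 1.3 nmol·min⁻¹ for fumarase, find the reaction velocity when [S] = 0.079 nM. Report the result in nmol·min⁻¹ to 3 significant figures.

1.01 nmol·min⁻¹

[S]/(Km+[S]) = 0.079/0.1020 = 0.7745, the fractional saturation.
v = 0.7745 × Vmax = 0.7745 × 1.3 = 1.01 nmol·min⁻¹.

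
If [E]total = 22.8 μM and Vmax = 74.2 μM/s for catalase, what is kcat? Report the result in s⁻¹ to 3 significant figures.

kcat = Vmax/[E]total = 74.2 μM/s / 22.8 μM = 3.25 s⁻¹.

3.25 s⁻¹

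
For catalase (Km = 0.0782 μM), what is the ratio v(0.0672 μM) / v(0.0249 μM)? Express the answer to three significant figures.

The fractional saturations are [S]/(Km+[S]) = 0.0249/0.1031 = 0.2415 and 0.0672/0.1454 = 0.4622.
v₂/v₁ is just their ratio: 0.4622/0.2415 = 1.91.

1.91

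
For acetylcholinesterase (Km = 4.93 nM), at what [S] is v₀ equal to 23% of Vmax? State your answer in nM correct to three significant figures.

1.47 nM

v/Vmax = [S]/(Km+[S]) = 0.23, so [S] = Km·0.23/(1 − 0.23) = 4.93 × 0.2987.
[S] = 1.47 nM.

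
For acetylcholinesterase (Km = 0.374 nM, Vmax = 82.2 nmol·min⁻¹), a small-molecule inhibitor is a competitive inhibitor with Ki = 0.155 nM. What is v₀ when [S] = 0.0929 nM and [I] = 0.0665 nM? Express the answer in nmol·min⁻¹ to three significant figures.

12.2 nmol·min⁻¹

With α = 1 + [I]/Ki = 1 + 0.0665/0.155 = 1.429, the competitive rate law is v = Vmax[S] / (αKm + [S]).
v = 82.2×0.0929 / (1.429×0.374 + 0.0929) = 7.636/0.6274 = 12.2 nmol·min⁻¹.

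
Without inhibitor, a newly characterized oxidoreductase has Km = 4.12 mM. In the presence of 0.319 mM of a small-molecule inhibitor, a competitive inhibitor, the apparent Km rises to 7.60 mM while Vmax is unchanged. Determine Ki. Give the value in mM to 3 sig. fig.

0.378 mM

Competitive: Km,app = α·Km with α = 1 + [I]/Ki.
α = Km,app/Km = 7.60/4.12 = 1.845.
Since α = 1 + [I]/Ki, [I]/Ki = 1.845 − 1 = 0.8447 and Ki = 0.319/0.8447 = 0.378 mM.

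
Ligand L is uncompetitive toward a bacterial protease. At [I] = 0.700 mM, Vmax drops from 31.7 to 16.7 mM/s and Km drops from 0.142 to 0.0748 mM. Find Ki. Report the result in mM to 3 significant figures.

0.779 mM

Uncompetitive: Vmax,app = Vmax/α (and Km,app = Km/α) with α = 1 + [I]/Ki.
α = Vmax/Vmax,app = 31.7/16.7 = 1.898.
Ki = [I]/(α − 1) = 0.700/0.8982 = 0.779 mM.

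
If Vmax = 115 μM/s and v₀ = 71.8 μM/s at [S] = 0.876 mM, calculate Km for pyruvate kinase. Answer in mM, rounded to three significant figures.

0.527 mM

From v = Vmax[S]/(Km+[S]), Km = [S](Vmax − v)/v.
Km = 0.876 × (115 − 71.8) / 71.8 = 37.84/71.8 = 0.527 mM.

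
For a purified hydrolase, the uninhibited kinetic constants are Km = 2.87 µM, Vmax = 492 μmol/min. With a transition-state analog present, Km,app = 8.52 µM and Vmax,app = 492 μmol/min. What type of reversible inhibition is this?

competitive

Km increases (2.87 → 8.52 µM) while Vmax is unchanged — the hallmark of competitive inhibition.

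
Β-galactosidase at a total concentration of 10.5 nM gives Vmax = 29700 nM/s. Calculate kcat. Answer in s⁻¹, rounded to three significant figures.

2830 s⁻¹

kcat = Vmax/[E]total = 29700 nM/s / 10.5 nM = 2830 s⁻¹.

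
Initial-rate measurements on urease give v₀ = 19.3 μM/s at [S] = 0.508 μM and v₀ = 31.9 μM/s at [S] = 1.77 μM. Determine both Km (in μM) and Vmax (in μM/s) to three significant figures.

In reciprocal form, 1/v = (Km/Vmax)·(1/[S]) + 1/Vmax. The two points give (1/[S], 1/v) = (1.969, 0.05181) and (0.5650, 0.03135).
Slope = (0.05181 − 0.03135)/(1.969 − 0.5650) = 0.01458; intercept = 0.05181 − 0.01458×1.969 = 0.02311.
Vmax = 1/intercept = 43.3 μM/s; Km = slope × Vmax = 0.01458 × 43.3 = 0.631 μM.

Km = 0.631 μM; Vmax = 43.3 μM/s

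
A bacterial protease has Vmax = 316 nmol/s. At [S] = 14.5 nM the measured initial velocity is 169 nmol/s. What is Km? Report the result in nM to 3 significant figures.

v/Vmax = 169/316 = 0.5348 = [S]/(Km+[S]).
So Km + [S] = [S]/0.5348 = 27.11 nM, giving Km = 27.11 − 14.5 = 12.6 nM.

12.6 nM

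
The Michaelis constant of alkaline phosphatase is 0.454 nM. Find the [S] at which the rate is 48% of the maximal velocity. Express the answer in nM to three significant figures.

0.419 nM

v/Vmax = [S]/(Km+[S]) = 0.48, so [S] = Km·0.48/(1 − 0.48) = 0.454 × 0.9231.
[S] = 0.419 nM.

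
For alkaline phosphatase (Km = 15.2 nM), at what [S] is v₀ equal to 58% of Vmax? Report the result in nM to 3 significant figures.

21.0 nM

v/Vmax = [S]/(Km+[S]) = 0.58, so [S] = Km·0.58/(1 − 0.58) = 15.2 × 1.381.
[S] = 21.0 nM.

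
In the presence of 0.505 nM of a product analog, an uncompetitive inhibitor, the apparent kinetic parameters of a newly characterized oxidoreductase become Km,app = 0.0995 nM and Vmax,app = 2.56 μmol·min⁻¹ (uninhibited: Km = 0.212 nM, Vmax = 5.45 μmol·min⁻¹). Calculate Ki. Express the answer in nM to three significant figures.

0.447 nM

Uncompetitive: Vmax,app = Vmax/α (and Km,app = Km/α) with α = 1 + [I]/Ki.
α = Vmax/Vmax,app = 5.45/2.56 = 2.129.
Since α = 1 + [I]/Ki, [I]/Ki = 2.129 − 1 = 1.129 and Ki = 0.505/1.129 = 0.447 nM.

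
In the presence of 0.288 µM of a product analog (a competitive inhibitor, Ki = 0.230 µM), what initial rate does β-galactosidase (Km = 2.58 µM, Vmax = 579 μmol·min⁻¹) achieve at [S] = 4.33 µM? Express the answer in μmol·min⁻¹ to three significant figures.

With α = 1 + [I]/Ki = 1 + 0.288/0.230 = 2.252, the competitive rate law is v = Vmax[S] / (αKm + [S]).
v = 579×4.33 / (2.252×2.58 + 4.33) = 2507/10.14 = 247 μmol·min⁻¹.

247 μmol·min⁻¹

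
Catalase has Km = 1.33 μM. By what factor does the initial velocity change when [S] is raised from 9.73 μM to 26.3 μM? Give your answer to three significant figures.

1.08

Since Vmax cancels, v₂/v₁ = [S]₂(Km+[S]₁) / [S]₁(Km+[S]₂).
= 26.3×(1.33+9.73) / (9.73×(1.33+26.3)) = 290.9/268.8 = 1.08.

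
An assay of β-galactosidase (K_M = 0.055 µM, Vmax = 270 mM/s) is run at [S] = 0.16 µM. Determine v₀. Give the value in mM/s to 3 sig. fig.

v = Vmax·[S]/(Km + [S]) = 270 × 0.16 / (0.055 + 0.16)
  = 43.20 / 0.2150 = 201 mM/s.

201 mM/s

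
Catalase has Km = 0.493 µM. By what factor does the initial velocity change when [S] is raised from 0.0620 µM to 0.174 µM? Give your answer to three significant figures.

Since Vmax cancels, v₂/v₁ = [S]₂(Km+[S]₁) / [S]₁(Km+[S]₂).
= 0.174×(0.493+0.0620) / (0.0620×(0.493+0.174)) = 0.09657/0.04135 = 2.34.

2.34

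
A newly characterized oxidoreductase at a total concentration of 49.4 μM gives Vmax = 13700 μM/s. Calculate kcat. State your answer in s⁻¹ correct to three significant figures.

277 s⁻¹

kcat = Vmax/[E]total = 13700 μM/s / 49.4 μM = 277 s⁻¹.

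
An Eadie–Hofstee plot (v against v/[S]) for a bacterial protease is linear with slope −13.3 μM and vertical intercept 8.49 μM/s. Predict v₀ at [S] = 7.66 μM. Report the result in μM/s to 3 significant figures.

3.10 μM/s

In the Eadie–Hofstee form v = Vmax − Km·(v/[S]), the slope is −Km and the intercept is Vmax, so Km = 13.3 μM and Vmax = 8.49 μM/s.
v = 8.49 × 7.66/(13.3 + 7.66) = 3.10 μM/s.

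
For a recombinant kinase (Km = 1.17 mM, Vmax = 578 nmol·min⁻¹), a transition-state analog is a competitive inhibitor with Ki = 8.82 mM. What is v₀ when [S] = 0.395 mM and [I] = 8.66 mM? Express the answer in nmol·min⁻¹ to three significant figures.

With α = 1 + [I]/Ki = 1 + 8.66/8.82 = 1.982, the competitive rate law is v = Vmax[S] / (αKm + [S]).
v = 578×0.395 / (1.982×1.17 + 0.395) = 228.3/2.714 = 84.1 nmol·min⁻¹.

84.1 nmol·min⁻¹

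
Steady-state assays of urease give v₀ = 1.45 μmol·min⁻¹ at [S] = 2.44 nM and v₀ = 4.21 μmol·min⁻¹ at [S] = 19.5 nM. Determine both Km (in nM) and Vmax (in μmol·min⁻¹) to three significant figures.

Km = 7.29 nM; Vmax = 5.78 μmol·min⁻¹

From v = Vmax[S]/(Km+[S]), each point gives Vmax = v(Km+[S])/[S].
Equating: 1.45(Km+2.44)/2.44 = 4.21(Km+19.5)/19.5.
0.5943·Km + 1.45 = 0.2159·Km + 4.21, so (0.5943 − 0.2159)·Km = 4.21 − 1.45.
Km = 2.760/0.3784 = 7.29 nM; then Vmax = 1.45(7.29+2.44)/2.44 = 5.78 μmol·min⁻¹.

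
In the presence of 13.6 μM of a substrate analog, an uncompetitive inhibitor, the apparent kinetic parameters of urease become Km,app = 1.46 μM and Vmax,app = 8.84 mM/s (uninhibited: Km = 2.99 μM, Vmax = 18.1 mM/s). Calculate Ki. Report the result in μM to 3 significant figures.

Uncompetitive: Vmax,app = Vmax/α (and Km,app = Km/α) with α = 1 + [I]/Ki.
α = Vmax/Vmax,app = 18.1/8.84 = 2.048.
Since α = 1 + [I]/Ki, [I]/Ki = 2.048 − 1 = 1.048 and Ki = 13.6/1.048 = 13.0 μM.

13.0 μM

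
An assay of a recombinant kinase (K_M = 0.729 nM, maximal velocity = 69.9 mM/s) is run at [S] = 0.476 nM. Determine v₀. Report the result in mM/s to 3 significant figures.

v = Vmax·[S]/(Km + [S]) = 69.9 × 0.476 / (0.729 + 0.476)
  = 33.27 / 1.205 = 27.6 mM/s.

27.6 mM/s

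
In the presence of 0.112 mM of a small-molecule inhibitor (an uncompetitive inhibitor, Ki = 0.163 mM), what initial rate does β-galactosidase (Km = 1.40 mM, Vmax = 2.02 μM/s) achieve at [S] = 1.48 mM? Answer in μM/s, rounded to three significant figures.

0.767 μM/s

α = 1 + [I]/Ki = 1 + 0.112/0.163 = 1.687.
For an uncompetitive inhibitor, both parameters are divided by α, giving Vmax/α and Km/α: Km,app = 0.830 mM, Vmax,app = 1.20 μM/s.
v = Vmax,app·[S]/(Km,app + [S]) = 1.20 × 1.48/(0.830 + 1.48) = 0.767 μM/s.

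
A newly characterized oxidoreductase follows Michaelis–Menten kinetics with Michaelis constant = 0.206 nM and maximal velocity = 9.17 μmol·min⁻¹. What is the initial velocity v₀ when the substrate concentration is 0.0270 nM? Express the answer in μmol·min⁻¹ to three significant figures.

v = Vmax·[S]/(Km + [S]) = 9.17 × 0.0270 / (0.206 + 0.0270)
  = 0.2476 / 0.2330 = 1.06 μmol·min⁻¹.

1.06 μmol·min⁻¹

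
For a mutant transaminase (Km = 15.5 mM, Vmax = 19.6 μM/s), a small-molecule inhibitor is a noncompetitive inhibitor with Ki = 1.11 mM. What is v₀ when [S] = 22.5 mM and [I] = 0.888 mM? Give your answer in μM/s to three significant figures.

6.45 μM/s

α = 1 + [I]/Ki = 1 + 0.888/1.11 = 1.800.
For a noncompetitive inhibitor, Vmax is reduced to Vmax/α while Km is unchanged: Km,app = 15.5 mM, Vmax,app = 10.9 μM/s.
v = Vmax,app·[S]/(Km,app + [S]) = 10.9 × 22.5/(15.5 + 22.5) = 6.45 μM/s.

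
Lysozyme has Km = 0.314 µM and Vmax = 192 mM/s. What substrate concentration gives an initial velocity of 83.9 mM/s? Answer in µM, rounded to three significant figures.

0.244 µM

The required fractional saturation is v/Vmax = 83.9/192 = 0.4370.
Then [S]/(Km+[S]) = 0.4370 ⇒ [S] = 0.314 × 0.4370/(1 − 0.4370) = 0.244 µM.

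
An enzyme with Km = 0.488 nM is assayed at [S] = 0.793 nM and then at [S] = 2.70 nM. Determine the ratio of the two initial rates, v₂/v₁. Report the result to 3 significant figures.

1.37

The fractional saturations are [S]/(Km+[S]) = 0.793/1.281 = 0.6190 and 2.70/3.188 = 0.8469.
v₂/v₁ is just their ratio: 0.8469/0.6190 = 1.37.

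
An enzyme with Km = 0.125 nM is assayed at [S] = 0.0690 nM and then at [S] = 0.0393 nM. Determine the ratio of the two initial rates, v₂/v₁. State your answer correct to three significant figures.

0.673

The fractional saturations are [S]/(Km+[S]) = 0.0690/0.1940 = 0.3557 and 0.0393/0.1643 = 0.2392.
v₂/v₁ is just their ratio: 0.2392/0.3557 = 0.673.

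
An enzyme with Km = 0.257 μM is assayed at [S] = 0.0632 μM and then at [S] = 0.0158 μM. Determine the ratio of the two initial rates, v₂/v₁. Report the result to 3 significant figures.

0.293

The fractional saturations are [S]/(Km+[S]) = 0.0632/0.3202 = 0.1974 and 0.0158/0.2728 = 0.05792.
v₂/v₁ is just their ratio: 0.05792/0.1974 = 0.293.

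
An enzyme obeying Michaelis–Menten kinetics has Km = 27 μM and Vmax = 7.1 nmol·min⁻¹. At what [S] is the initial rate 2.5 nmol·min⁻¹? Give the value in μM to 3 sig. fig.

14.7 μM

The required fractional saturation is v/Vmax = 2.5/7.1 = 0.3521.
Then [S]/(Km+[S]) = 0.3521 ⇒ [S] = 27 × 0.3521/(1 − 0.3521) = 14.7 μM.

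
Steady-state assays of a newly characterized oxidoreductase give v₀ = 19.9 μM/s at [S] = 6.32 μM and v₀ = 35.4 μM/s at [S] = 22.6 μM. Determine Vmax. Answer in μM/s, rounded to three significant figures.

50.7 μM/s

From v = Vmax[S]/(Km+[S]), each point gives Vmax = v(Km+[S])/[S].
Equating: 19.9(Km+6.32)/6.32 = 35.4(Km+22.6)/22.6.
3.149·Km + 19.9 = 1.566·Km + 35.4, so (3.149 − 1.566)·Km = 35.4 − 19.9.
Km = 15.50/1.582 = 9.80 μM; then Vmax = 19.9(9.80+6.32)/6.32 = 50.7 μM/s.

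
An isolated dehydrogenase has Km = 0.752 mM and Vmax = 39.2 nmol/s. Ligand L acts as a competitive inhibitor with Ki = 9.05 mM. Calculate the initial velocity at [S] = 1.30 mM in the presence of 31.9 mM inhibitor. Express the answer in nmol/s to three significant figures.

α = 1 + [I]/Ki = 1 + 31.9/9.05 = 4.525.
For a competitive inhibitor, Vmax is unchanged and the apparent Km becomes α·Km: Km,app = 3.40 mM, Vmax,app = 39.2 nmol/s.
v = Vmax,app·[S]/(Km,app + [S]) = 39.2 × 1.30/(3.40 + 1.30) = 10.8 nmol/s.

10.8 nmol/s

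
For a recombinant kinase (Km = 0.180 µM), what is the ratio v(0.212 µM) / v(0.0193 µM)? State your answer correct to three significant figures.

5.58

Since Vmax cancels, v₂/v₁ = [S]₂(Km+[S]₁) / [S]₁(Km+[S]₂).
= 0.212×(0.180+0.0193) / (0.0193×(0.180+0.212)) = 0.04225/0.007566 = 5.58.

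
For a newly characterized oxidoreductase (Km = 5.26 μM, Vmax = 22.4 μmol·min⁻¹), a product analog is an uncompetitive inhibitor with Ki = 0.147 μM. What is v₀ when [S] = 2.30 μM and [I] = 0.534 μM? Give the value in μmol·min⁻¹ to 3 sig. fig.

With α = 1 + [I]/Ki = 1 + 0.534/0.147 = 4.633, the uncompetitive rate law is v = (Vmax/α)·[S] / (Km/α + [S]).
v = (22.4/4.633)×2.30 / (5.26/4.633 + 2.30) = 11.12/3.435 = 3.24 μmol·min⁻¹.

3.24 μmol·min⁻¹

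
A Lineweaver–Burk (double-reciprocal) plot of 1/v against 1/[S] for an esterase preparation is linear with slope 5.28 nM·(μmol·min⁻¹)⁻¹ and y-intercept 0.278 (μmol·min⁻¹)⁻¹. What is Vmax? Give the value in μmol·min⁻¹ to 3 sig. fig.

3.60 μmol·min⁻¹

The y-intercept of a Lineweaver–Burk plot equals 1/Vmax, so Vmax = 1/0.278 = 3.60 μmol·min⁻¹.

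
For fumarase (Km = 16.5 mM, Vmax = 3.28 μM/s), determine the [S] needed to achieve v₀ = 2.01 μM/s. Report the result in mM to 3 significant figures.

26.1 mM

The required fractional saturation is v/Vmax = 2.01/3.28 = 0.6128.
Then [S]/(Km+[S]) = 0.6128 ⇒ [S] = 16.5 × 0.6128/(1 − 0.6128) = 26.1 mM.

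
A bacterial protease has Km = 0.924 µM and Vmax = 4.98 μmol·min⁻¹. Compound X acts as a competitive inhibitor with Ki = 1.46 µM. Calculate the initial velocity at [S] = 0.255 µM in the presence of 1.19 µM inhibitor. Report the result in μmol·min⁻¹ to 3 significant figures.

0.657 μmol·min⁻¹

With α = 1 + [I]/Ki = 1 + 1.19/1.46 = 1.815, the competitive rate law is v = Vmax[S] / (αKm + [S]).
v = 4.98×0.255 / (1.815×0.924 + 0.255) = 1.270/1.932 = 0.657 μmol·min⁻¹.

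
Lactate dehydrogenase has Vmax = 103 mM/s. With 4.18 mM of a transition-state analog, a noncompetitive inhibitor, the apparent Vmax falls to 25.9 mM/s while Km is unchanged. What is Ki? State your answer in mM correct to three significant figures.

1.40 mM

Noncompetitive: Vmax,app = Vmax/α with α = 1 + [I]/Ki.
α = Vmax/Vmax,app = 103/25.9 = 3.977.
Since α = 1 + [I]/Ki, [I]/Ki = 3.977 − 1 = 2.977 and Ki = 4.18/2.977 = 1.40 mM.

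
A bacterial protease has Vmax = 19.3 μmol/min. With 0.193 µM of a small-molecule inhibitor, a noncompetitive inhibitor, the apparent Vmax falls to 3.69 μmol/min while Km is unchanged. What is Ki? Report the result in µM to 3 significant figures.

0.0456 µM

Noncompetitive: Vmax,app = Vmax/α with α = 1 + [I]/Ki.
α = Vmax/Vmax,app = 19.3/3.69 = 5.230.
Ki = [I]/(α − 1) = 0.193/4.230 = 0.0456 µM.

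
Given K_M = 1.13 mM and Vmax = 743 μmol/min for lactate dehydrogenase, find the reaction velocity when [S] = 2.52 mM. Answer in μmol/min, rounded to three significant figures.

513 μmol/min

[S]/(Km+[S]) = 2.52/3.650 = 0.6904, the fractional saturation.
v = 0.6904 × Vmax = 0.6904 × 743 = 513 μmol/min.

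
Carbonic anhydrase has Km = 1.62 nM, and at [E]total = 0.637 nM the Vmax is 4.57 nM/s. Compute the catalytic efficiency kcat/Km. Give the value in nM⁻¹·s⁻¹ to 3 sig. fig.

4.43 nM⁻¹·s⁻¹

kcat = Vmax/[E]total = 4.57/0.637 = 7.17 s⁻¹.
kcat/Km = 7.17/1.62 = 4.43 nM⁻¹·s⁻¹.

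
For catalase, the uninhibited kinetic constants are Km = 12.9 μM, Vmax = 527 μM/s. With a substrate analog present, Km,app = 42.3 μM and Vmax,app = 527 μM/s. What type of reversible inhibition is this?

Km increases (12.9 → 42.3 μM) while Vmax is unchanged — the hallmark of competitive inhibition.

competitive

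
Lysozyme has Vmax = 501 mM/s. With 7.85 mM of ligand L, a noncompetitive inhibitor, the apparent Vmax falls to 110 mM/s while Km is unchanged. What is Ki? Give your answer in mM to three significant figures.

Noncompetitive: Vmax,app = Vmax/α with α = 1 + [I]/Ki.
α = Vmax/Vmax,app = 501/110 = 4.555.
Since α = 1 + [I]/Ki, [I]/Ki = 4.555 − 1 = 3.555 and Ki = 7.85/3.555 = 2.21 mM.

2.21 mM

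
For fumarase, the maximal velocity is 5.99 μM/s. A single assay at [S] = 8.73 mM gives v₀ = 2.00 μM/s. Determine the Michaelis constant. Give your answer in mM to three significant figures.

17.4 mM

v/Vmax = 2.00/5.99 = 0.3339 = [S]/(Km+[S]).
So Km + [S] = [S]/0.3339 = 26.15 mM, giving Km = 26.15 − 8.73 = 17.4 mM.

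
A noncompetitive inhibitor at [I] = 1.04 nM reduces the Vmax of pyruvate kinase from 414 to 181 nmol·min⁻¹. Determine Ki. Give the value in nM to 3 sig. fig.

Noncompetitive: Vmax,app = Vmax/α with α = 1 + [I]/Ki.
α = Vmax/Vmax,app = 414/181 = 2.287.
Ki = [I]/(α − 1) = 1.04/1.287 = 0.808 nM.

0.808 nM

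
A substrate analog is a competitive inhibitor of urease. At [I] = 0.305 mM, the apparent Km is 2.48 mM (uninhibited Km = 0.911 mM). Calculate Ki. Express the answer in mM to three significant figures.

0.177 mM

Competitive: Km,app = α·Km with α = 1 + [I]/Ki.
α = Km,app/Km = 2.48/0.911 = 2.722.
Since α = 1 + [I]/Ki, [I]/Ki = 2.722 − 1 = 1.722 and Ki = 0.305/1.722 = 0.177 mM.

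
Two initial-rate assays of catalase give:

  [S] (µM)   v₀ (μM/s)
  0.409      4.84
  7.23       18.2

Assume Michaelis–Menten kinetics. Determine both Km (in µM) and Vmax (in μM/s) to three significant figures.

In reciprocal form, 1/v = (Km/Vmax)·(1/[S]) + 1/Vmax. The two points give (1/[S], 1/v) = (2.445, 0.2066) and (0.1383, 0.05495).
Slope = (0.2066 − 0.05495)/(2.445 − 0.1383) = 0.06575; intercept = 0.2066 − 0.06575×2.445 = 0.04585.
Vmax = 1/intercept = 21.8 μM/s; Km = slope × Vmax = 0.06575 × 21.8 = 1.43 µM.

Km = 1.43 µM; Vmax = 21.8 μM/s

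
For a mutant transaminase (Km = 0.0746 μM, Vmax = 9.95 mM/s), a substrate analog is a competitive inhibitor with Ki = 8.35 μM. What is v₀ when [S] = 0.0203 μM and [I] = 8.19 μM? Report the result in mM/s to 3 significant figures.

1.20 mM/s

α = 1 + [I]/Ki = 1 + 8.19/8.35 = 1.981.
For a competitive inhibitor, Vmax is unchanged and the apparent Km becomes α·Km: Km,app = 0.148 μM, Vmax,app = 9.95 mM/s.
v = Vmax,app·[S]/(Km,app + [S]) = 9.95 × 0.0203/(0.148 + 0.0203) = 1.20 mM/s.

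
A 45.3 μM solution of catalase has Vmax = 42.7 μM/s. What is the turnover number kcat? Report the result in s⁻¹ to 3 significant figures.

kcat = Vmax/[E]total = 42.7 μM/s / 45.3 μM = 0.943 s⁻¹.

0.943 s⁻¹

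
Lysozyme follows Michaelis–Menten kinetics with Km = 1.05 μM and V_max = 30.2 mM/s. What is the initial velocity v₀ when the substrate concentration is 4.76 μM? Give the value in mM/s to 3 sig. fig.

v = Vmax·[S]/(Km + [S]) = 30.2 × 4.76 / (1.05 + 4.76)
  = 143.8 / 5.810 = 24.7 mM/s.

24.7 mM/s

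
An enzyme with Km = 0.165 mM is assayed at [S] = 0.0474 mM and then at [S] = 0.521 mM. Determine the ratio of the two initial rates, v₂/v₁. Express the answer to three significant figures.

Since Vmax cancels, v₂/v₁ = [S]₂(Km+[S]₁) / [S]₁(Km+[S]₂).
= 0.521×(0.165+0.0474) / (0.0474×(0.165+0.521)) = 0.1107/0.03252 = 3.40.

3.40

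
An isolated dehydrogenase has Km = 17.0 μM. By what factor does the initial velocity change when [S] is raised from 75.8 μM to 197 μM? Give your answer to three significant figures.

1.13

Since Vmax cancels, v₂/v₁ = [S]₂(Km+[S]₁) / [S]₁(Km+[S]₂).
= 197×(17.0+75.8) / (75.8×(17.0+197)) = 18280/16220 = 1.13.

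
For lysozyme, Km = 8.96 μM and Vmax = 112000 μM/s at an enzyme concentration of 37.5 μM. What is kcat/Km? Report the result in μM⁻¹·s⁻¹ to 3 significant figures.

333 μM⁻¹·s⁻¹

kcat = Vmax/[E]total = 112000/37.5 = 2990 s⁻¹.
kcat/Km = 2990/8.96 = 333 μM⁻¹·s⁻¹.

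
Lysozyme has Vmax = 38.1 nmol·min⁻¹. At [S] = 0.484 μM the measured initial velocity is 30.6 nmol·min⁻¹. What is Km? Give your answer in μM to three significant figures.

0.119 μM

From v = Vmax[S]/(Km+[S]), Km = [S](Vmax − v)/v.
Km = 0.484 × (38.1 − 30.6) / 30.6 = 3.630/30.6 = 0.119 μM.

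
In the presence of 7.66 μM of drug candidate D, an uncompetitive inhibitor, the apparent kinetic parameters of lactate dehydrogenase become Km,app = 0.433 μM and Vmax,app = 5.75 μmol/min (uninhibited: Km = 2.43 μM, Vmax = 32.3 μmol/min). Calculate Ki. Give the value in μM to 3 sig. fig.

1.66 μM

Uncompetitive: Vmax,app = Vmax/α (and Km,app = Km/α) with α = 1 + [I]/Ki.
α = Vmax/Vmax,app = 32.3/5.75 = 5.617.
Since α = 1 + [I]/Ki, [I]/Ki = 5.617 − 1 = 4.617 and Ki = 7.66/4.617 = 1.66 μM.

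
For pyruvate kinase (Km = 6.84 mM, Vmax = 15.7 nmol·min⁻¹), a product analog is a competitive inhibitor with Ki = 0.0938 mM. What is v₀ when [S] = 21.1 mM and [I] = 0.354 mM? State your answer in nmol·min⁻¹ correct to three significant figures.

6.16 nmol·min⁻¹

With α = 1 + [I]/Ki = 1 + 0.354/0.0938 = 4.774, the competitive rate law is v = Vmax[S] / (αKm + [S]).
v = 15.7×21.1 / (4.774×6.84 + 21.1) = 331.3/53.75 = 6.16 nmol·min⁻¹.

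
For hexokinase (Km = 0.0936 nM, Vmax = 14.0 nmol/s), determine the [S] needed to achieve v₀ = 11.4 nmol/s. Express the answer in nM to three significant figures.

0.410 nM

The required fractional saturation is v/Vmax = 11.4/14.0 = 0.8143.
Then [S]/(Km+[S]) = 0.8143 ⇒ [S] = 0.0936 × 0.8143/(1 − 0.8143) = 0.410 nM.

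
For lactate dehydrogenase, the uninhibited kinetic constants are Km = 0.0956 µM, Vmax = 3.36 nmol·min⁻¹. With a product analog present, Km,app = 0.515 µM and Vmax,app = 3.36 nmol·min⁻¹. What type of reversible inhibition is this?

Km increases (0.0956 → 0.515 µM) while Vmax is unchanged — the hallmark of competitive inhibition.

competitive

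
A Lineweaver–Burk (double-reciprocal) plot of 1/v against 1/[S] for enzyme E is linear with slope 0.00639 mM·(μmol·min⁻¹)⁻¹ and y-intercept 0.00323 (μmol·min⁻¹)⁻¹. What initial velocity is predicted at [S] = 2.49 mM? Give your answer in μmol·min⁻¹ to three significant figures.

173 μmol·min⁻¹

The y-intercept is 1/Vmax, so Vmax = 1/0.00323 = 310 μmol·min⁻¹.
The slope is Km/Vmax, so Km = 0.00639 × 310 = 1.98 mM.
Then v = 310 × 2.49/(1.98 + 2.49) = 173 μmol·min⁻¹.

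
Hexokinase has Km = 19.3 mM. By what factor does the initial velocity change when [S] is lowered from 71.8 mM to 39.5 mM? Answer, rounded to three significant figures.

0.852

The fractional saturations are [S]/(Km+[S]) = 71.8/91.10 = 0.7881 and 39.5/58.80 = 0.6718.
v₂/v₁ is just their ratio: 0.6718/0.7881 = 0.852.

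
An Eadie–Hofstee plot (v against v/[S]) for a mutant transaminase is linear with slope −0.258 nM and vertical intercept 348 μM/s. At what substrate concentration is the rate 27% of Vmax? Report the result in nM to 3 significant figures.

The Eadie–Hofstee slope gives Km = 0.258 nM (slope = −Km).
v/Vmax = [S]/(Km+[S]) = 0.27 ⇒ [S] = Km·0.27/(1−0.27) = 0.258 × 0.3699 = 0.0954 nM.

0.0954 nM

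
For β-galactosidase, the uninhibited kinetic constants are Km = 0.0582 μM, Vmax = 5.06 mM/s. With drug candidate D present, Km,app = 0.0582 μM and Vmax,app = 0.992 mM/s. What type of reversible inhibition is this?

noncompetitive

Vmax decreases (5.06 → 0.992 mM/s) while Km is unchanged — pure noncompetitive inhibition.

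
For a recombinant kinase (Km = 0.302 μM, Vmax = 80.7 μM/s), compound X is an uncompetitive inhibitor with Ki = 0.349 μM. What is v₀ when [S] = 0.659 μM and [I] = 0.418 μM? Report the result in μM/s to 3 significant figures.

α = 1 + [I]/Ki = 1 + 0.418/0.349 = 2.198.
For an uncompetitive inhibitor, both parameters are divided by α, giving Vmax/α and Km/α: Km,app = 0.137 μM, Vmax,app = 36.7 μM/s.
v = Vmax,app·[S]/(Km,app + [S]) = 36.7 × 0.659/(0.137 + 0.659) = 30.4 μM/s.

30.4 μM/s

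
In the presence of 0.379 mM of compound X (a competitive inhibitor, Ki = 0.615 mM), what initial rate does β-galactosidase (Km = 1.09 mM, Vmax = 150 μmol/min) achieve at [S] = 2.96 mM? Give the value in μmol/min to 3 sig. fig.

94.0 μmol/min

α = 1 + [I]/Ki = 1 + 0.379/0.615 = 1.616.
For a competitive inhibitor, Vmax is unchanged and the apparent Km becomes α·Km: Km,app = 1.76 mM, Vmax,app = 150 μmol/min.
v = Vmax,app·[S]/(Km,app + [S]) = 150 × 2.96/(1.76 + 2.96) = 94.0 μmol/min.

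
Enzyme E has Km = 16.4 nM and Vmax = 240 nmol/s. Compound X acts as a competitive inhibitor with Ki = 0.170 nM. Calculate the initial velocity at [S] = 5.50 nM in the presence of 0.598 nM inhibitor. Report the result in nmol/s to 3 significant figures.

α = 1 + [I]/Ki = 1 + 0.598/0.170 = 4.518.
For a competitive inhibitor, Vmax is unchanged and the apparent Km becomes α·Km: Km,app = 74.1 nM, Vmax,app = 240 nmol/s.
v = Vmax,app·[S]/(Km,app + [S]) = 240 × 5.50/(74.1 + 5.50) = 16.6 nmol/s.

16.6 nmol/s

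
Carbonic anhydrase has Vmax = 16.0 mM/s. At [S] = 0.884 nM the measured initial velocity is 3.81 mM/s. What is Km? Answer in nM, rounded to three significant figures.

v/Vmax = 3.81/16.0 = 0.2381 = [S]/(Km+[S]).
So Km + [S] = [S]/0.2381 = 3.712 nM, giving Km = 3.712 − 0.884 = 2.83 nM.

2.83 nM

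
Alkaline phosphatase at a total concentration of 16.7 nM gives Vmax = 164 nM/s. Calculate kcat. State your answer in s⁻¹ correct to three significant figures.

9.82 s⁻¹

kcat = Vmax/[E]total = 164 nM/s / 16.7 nM = 9.82 s⁻¹.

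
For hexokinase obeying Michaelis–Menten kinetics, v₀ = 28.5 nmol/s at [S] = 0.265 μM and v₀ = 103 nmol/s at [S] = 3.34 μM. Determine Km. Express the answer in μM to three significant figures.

0.971 μM

In reciprocal form, 1/v = (Km/Vmax)·(1/[S]) + 1/Vmax. The two points give (1/[S], 1/v) = (3.774, 0.03509) and (0.2994, 0.009709).
Slope = (0.03509 − 0.009709)/(3.774 − 0.2994) = 0.007305; intercept = 0.03509 − 0.007305×3.774 = 0.007522.
Vmax = 1/intercept = 133 nmol/s; Km = slope × Vmax = 0.007305 × 133 = 0.971 μM.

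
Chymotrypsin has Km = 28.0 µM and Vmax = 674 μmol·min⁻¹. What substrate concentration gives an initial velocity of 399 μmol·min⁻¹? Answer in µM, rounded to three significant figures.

40.6 µM

The required fractional saturation is v/Vmax = 399/674 = 0.5920.
Then [S]/(Km+[S]) = 0.5920 ⇒ [S] = 28.0 × 0.5920/(1 − 0.5920) = 40.6 µM.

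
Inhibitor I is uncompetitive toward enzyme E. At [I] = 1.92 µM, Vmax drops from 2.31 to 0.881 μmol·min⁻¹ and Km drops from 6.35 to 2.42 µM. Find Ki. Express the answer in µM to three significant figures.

Uncompetitive: Vmax,app = Vmax/α (and Km,app = Km/α) with α = 1 + [I]/Ki.
α = Vmax/Vmax,app = 2.31/0.881 = 2.622.
Since α = 1 + [I]/Ki, [I]/Ki = 2.622 − 1 = 1.622 and Ki = 1.92/1.622 = 1.18 µM.

1.18 µM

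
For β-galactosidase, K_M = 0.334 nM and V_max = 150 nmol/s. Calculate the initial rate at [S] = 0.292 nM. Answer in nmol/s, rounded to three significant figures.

70.0 nmol/s

v = Vmax·[S]/(Km + [S]) = 150 × 0.292 / (0.334 + 0.292)
  = 43.80 / 0.6260 = 70.0 nmol/s.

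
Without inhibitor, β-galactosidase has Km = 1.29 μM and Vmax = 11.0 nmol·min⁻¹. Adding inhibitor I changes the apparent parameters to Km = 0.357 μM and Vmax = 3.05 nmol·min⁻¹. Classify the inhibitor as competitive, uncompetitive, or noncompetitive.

uncompetitive

Both Km and Vmax decrease by the same factor (~3.61-fold) — characteristic of uncompetitive inhibition.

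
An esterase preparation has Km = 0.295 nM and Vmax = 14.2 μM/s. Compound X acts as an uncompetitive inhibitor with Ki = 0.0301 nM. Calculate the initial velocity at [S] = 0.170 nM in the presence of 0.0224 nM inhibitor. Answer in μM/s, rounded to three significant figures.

4.08 μM/s

α = 1 + [I]/Ki = 1 + 0.0224/0.0301 = 1.744.
For an uncompetitive inhibitor, both parameters are divided by α, giving Vmax/α and Km/α: Km,app = 0.169 nM, Vmax,app = 8.14 μM/s.
v = Vmax,app·[S]/(Km,app + [S]) = 8.14 × 0.170/(0.169 + 0.170) = 4.08 μM/s.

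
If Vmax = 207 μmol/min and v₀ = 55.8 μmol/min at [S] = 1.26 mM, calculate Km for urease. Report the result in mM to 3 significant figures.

From v = Vmax[S]/(Km+[S]), Km = [S](Vmax − v)/v.
Km = 1.26 × (207 − 55.8) / 55.8 = 190.5/55.8 = 3.41 mM.

3.41 mM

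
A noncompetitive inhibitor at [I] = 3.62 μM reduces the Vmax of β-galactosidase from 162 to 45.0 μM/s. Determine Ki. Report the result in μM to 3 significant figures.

Noncompetitive: Vmax,app = Vmax/α with α = 1 + [I]/Ki.
α = Vmax/Vmax,app = 162/45.0 = 3.600.
Since α = 1 + [I]/Ki, [I]/Ki = 3.600 − 1 = 2.600 and Ki = 3.62/2.600 = 1.39 μM.

1.39 μM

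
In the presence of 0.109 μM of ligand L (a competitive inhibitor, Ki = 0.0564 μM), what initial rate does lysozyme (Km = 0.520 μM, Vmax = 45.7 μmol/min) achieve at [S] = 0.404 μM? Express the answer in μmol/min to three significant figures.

9.57 μmol/min

α = 1 + [I]/Ki = 1 + 0.109/0.0564 = 2.933.
For a competitive inhibitor, Vmax is unchanged and the apparent Km becomes α·Km: Km,app = 1.52 μM, Vmax,app = 45.7 μmol/min.
v = Vmax,app·[S]/(Km,app + [S]) = 45.7 × 0.404/(1.52 + 0.404) = 9.57 μmol/min.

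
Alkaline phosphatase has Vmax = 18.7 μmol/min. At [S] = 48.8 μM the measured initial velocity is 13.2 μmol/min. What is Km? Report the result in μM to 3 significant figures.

From v = Vmax[S]/(Km+[S]), Km = [S](Vmax − v)/v.
Km = 48.8 × (18.7 − 13.2) / 13.2 = 268.4/13.2 = 20.3 μM.

20.3 μM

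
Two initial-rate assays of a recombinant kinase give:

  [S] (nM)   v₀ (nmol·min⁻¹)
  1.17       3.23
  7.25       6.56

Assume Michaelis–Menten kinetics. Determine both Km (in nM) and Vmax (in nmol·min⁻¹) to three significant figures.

In reciprocal form, 1/v = (Km/Vmax)·(1/[S]) + 1/Vmax. The two points give (1/[S], 1/v) = (0.8547, 0.3096) and (0.1379, 0.1524).
Slope = (0.3096 − 0.1524)/(0.8547 − 0.1379) = 0.2193; intercept = 0.3096 − 0.2193×0.8547 = 0.1222.
Vmax = 1/intercept = 8.18 nmol·min⁻¹; Km = slope × Vmax = 0.2193 × 8.18 = 1.79 nM.

Km = 1.79 nM; Vmax = 8.18 nmol·min⁻¹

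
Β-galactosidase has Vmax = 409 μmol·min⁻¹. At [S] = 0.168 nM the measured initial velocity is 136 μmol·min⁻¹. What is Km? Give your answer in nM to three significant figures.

0.337 nM

v/Vmax = 136/409 = 0.3325 = [S]/(Km+[S]).
So Km + [S] = [S]/0.3325 = 0.5052 nM, giving Km = 0.5052 − 0.168 = 0.337 nM.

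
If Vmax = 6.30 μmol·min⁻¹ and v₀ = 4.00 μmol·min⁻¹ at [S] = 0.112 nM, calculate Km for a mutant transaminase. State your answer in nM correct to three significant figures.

From v = Vmax[S]/(Km+[S]), Km = [S](Vmax − v)/v.
Km = 0.112 × (6.30 − 4.00) / 4.00 = 0.2576/4.00 = 0.0644 nM.

0.0644 nM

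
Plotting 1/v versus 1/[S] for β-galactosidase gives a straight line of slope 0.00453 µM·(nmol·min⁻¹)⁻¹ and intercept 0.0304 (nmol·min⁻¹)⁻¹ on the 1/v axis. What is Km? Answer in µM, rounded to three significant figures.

y-intercept = 1/Vmax ⇒ Vmax = 32.9 nmol·min⁻¹; slope = Km/Vmax ⇒ Km = slope × Vmax.
Km = 0.00453 × 32.9 = 0.149 µM.

0.149 µM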